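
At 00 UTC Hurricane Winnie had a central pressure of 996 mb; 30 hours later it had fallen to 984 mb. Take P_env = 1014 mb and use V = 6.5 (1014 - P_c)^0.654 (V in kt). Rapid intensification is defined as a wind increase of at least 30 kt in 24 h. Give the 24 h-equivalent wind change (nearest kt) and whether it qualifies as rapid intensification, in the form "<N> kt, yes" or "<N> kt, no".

14 kt, no

V₁: ΔP = 18, V ≈ 6.5 × 18^0.654 ≈ 43.04 kt.
V₂: ΔP = 30, V ≈ 6.5 × 30^0.654 ≈ 60.11 kt.
ΔV over 30 h = 17.07 kt → 24 h equivalent = 17.07 × 24/30 ≈ 13.66 kt.
14 kt < 30 kt ⇒ not rapid intensification.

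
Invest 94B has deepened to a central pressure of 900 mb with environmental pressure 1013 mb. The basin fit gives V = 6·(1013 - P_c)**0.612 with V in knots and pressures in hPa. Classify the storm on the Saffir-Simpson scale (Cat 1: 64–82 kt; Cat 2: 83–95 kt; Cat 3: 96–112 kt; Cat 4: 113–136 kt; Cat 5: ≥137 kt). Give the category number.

ΔP = 1013 − 900 = 113 mb.
V ≈ 6 × 113^0.612 = 6 × 18.05 ≈ 108 kt.
108 kt falls in the Category 3 band.

3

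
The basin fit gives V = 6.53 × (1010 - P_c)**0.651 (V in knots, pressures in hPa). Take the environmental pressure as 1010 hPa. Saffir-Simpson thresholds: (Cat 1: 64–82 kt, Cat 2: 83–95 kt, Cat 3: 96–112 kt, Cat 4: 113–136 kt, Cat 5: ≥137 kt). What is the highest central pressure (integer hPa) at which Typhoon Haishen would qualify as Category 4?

930 hPa

Category 4 begins at V = 113 kt.
Required ΔP = (113/6.53)^(1/0.651) = 17.305^1.536 ≈ 79.79 hPa.
P_c ≤ 1010 − 79.79 = 930.21, so the highest integer P_c is 930 hPa.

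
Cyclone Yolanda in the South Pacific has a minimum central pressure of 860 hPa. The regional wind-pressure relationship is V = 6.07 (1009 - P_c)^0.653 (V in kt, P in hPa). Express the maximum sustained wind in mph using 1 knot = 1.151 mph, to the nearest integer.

ΔP = 1009 − 860 = 149 hPa.
V ≈ 6.07 × 149^0.653 = 6.07 × 26.248 ≈ 159.323 kt.
159.323 × 1.151 ≈ 183.38 mph → 183 mph.

183 mph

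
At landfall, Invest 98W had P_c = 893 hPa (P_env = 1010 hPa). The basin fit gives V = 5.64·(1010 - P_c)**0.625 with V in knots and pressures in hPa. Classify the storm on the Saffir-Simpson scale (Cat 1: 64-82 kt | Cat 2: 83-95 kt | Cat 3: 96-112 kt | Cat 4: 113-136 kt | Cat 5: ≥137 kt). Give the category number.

3

ΔP = 1010 − 893 = 117 hPa.
V ≈ 5.64 × 117^0.625 = 5.64 × 19.62 ≈ 111 kt.
111 kt falls in the Category 3 band.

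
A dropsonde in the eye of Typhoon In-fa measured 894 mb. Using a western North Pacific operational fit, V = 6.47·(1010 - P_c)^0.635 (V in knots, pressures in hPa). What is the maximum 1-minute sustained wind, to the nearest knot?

132 kt

ΔP = 1010 − 894 = 116 mb.
116^0.635 ≈ 20.461.
V ≈ 6.47 × 20.461 ≈ 132.4 kt.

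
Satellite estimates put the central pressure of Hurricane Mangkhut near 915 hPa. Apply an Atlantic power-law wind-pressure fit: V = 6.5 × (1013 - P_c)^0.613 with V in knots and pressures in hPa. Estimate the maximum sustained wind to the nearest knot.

108 kt

ΔP = 1013 − 915 = 98 hPa.
98^0.613 ≈ 16.620.
V ≈ 6.5 × 16.620 ≈ 108.0 kt.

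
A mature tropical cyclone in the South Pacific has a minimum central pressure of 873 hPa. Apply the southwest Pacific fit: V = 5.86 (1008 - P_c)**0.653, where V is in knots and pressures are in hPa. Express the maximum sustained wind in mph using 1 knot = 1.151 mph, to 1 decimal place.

166.0 mph

ΔP = 1008 − 873 = 135 hPa.
V ≈ 5.86 × 135^0.653 = 5.86 × 24.610 ≈ 144.213 kt.
144.213 × 1.151 ≈ 165.99 mph → 166.0 mph.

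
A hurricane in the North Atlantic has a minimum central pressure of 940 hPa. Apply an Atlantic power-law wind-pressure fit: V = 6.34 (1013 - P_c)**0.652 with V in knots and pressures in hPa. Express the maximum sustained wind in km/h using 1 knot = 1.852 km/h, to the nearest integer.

193 km/h

ΔP = 1013 − 940 = 73 hPa.
V ≈ 6.34 × 73^0.652 = 6.34 × 16.402 ≈ 103.986 kt.
103.986 × 1.852 ≈ 192.58 km/h → 193 km/h.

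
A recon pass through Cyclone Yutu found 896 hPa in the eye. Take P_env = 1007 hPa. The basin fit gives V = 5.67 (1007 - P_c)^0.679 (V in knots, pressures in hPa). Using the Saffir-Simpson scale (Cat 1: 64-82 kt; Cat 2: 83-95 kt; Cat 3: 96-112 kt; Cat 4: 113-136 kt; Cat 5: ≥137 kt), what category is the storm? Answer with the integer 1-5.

5

ΔP = 1007 − 896 = 111 hPa.
V ≈ 5.67 × 111^0.679 = 5.67 × 24.48 ≈ 139 kt.
139 kt falls in the Category 5 band.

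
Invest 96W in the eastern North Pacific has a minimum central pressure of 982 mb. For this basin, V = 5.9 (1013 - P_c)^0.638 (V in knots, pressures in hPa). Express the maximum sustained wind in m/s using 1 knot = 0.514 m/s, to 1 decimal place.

27.1 m/s

ΔP = 1013 − 982 = 31 mb.
V ≈ 5.9 × 31^0.638 = 5.9 × 8.943 ≈ 52.764 kt.
52.764 × 0.514 ≈ 27.12 m/s → 27.1 m/s.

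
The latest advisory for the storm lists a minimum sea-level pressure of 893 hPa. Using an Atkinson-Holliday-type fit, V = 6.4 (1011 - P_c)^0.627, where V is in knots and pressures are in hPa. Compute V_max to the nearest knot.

127 kt

ΔP = 1011 − 893 = 118 hPa.
118^0.627 ≈ 19.910.
V ≈ 6.4 × 19.910 ≈ 127.4 kt.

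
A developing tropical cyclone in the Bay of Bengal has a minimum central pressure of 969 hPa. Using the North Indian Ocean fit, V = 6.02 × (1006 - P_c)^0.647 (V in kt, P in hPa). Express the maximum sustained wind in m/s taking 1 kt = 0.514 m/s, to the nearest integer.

ΔP = 1006 − 969 = 37 hPa.
V ≈ 6.02 × 37^0.647 = 6.02 × 10.343 ≈ 62.262 kt.
62.262 × 0.514 ≈ 32.00 m/s → 32 m/s.

32 m/s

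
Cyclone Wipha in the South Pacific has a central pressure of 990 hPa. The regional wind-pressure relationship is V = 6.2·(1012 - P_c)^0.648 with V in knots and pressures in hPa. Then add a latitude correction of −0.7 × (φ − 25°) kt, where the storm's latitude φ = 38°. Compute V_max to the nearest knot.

ΔP = 1012 − 990 = 22 hPa.
22^0.648 ≈ 7.411.
V ≈ 6.2 × 7.411 ≈ 45.9 kt.
Latitude correction: −0.7 × (38 − 25) = -9.1 kt.
Corrected V ≈ 36.8 kt → 37 kt.

37 kt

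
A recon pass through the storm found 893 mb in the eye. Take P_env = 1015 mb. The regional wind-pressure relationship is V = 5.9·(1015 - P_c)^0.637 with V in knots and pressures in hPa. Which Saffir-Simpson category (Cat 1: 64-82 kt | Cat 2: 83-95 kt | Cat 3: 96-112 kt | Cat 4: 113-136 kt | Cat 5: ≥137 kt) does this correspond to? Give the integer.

4

ΔP = 1015 − 893 = 122 mb.
V ≈ 5.9 × 122^0.637 = 5.9 × 21.33 ≈ 126 kt.
126 kt falls in the Category 4 band.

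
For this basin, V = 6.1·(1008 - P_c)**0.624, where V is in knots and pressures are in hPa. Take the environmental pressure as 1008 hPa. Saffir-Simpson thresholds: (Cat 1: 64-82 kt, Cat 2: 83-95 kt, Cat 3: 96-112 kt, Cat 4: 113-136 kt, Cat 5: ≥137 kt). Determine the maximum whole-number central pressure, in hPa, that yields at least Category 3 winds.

925 hPa

Category 3 begins at V = 96 kt.
Required ΔP = (96/6.1)^(1/0.624) = 15.738^1.603 ≈ 82.83 hPa.
P_c ≤ 1008 − 82.83 = 925.17, so the highest integer P_c is 925 hPa.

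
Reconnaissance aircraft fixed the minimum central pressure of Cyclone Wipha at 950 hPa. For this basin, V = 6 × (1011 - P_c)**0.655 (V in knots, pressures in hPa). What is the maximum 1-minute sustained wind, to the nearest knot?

89 kt

ΔP = 1011 − 950 = 61 hPa.
61^0.655 ≈ 14.770.
V ≈ 6 × 14.770 ≈ 88.6 kt.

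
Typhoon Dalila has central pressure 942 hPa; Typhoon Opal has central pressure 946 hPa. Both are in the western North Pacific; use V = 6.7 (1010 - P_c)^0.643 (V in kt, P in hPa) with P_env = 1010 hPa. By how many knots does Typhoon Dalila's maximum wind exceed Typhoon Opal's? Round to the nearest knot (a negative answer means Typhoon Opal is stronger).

4 kt

Typhoon Dalila: ΔP = 68; V ≈ 6.7 × 68^0.643 ≈ 101.01 kt.
Typhoon Opal: ΔP = 64; V ≈ 6.7 × 64^0.643 ≈ 97.15 kt.
Difference ≈ 101.01 − 97.15 = 3.86 → 4 kt.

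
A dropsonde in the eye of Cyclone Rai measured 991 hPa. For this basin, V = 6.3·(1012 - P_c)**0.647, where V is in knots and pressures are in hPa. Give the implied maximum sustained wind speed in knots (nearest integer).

ΔP = 1012 − 991 = 21 hPa.
21^0.647 ≈ 7.169.
V ≈ 6.3 × 7.169 ≈ 45.2 kt.

45 kt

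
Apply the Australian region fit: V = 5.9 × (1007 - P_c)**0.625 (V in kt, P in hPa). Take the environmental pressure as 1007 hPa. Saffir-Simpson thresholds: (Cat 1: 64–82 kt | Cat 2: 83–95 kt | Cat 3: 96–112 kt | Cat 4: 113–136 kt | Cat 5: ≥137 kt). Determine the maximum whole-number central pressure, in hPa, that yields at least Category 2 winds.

Category 2 begins at V = 83 kt.
Required ΔP = (83/5.9)^(1/0.625) = 14.068^1.600 ≈ 68.73 hPa.
P_c ≤ 1007 − 68.73 = 938.27, so the highest integer P_c is 938 hPa.

938 hPa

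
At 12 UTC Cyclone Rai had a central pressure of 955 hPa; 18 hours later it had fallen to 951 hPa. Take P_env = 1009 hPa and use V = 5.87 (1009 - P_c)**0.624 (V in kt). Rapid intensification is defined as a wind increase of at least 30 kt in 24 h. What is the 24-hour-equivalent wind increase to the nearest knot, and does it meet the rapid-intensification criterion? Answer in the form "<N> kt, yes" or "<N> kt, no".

4 kt, no

V₁: ΔP = 54, V ≈ 5.87 × 54^0.624 ≈ 70.74 kt.
V₂: ΔP = 58, V ≈ 5.87 × 58^0.624 ≈ 73.96 kt.
ΔV over 18 h = 3.22 kt → 24 h equivalent = 3.22 × 24/18 ≈ 4.29 kt.
4 kt < 30 kt ⇒ not rapid intensification.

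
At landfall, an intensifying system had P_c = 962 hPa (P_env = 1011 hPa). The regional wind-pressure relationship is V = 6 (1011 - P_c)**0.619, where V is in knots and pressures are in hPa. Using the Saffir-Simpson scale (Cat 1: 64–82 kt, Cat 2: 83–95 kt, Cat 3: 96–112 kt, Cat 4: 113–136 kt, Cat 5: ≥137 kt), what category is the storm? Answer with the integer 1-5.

ΔP = 1011 − 962 = 49 hPa.
V ≈ 6 × 49^0.619 = 6 × 11.12 ≈ 67 kt.
67 kt falls in the Category 1 band.

1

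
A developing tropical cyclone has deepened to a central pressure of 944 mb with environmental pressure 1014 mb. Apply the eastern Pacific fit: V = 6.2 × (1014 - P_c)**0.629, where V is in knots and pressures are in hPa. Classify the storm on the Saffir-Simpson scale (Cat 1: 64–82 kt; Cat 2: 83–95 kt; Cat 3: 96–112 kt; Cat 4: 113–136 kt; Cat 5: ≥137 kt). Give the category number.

ΔP = 1014 − 944 = 70 mb.
V ≈ 6.2 × 70^0.629 = 6.2 × 14.47 ≈ 90 kt.
90 kt falls in the Category 2 band.

2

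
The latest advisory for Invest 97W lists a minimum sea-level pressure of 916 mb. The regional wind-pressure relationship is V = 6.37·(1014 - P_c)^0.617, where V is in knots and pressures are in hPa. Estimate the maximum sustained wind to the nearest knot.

108 kt

ΔP = 1014 − 916 = 98 mb.
98^0.617 ≈ 16.927.
V ≈ 6.37 × 16.927 ≈ 107.8 kt.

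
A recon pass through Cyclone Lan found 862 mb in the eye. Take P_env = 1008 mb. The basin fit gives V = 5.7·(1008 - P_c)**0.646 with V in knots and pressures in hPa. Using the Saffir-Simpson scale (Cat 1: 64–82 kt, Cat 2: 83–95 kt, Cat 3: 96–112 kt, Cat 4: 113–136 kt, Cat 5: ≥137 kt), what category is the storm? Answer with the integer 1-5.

ΔP = 1008 − 862 = 146 mb.
V ≈ 5.7 × 146^0.646 = 5.7 × 25.01 ≈ 143 kt.
143 kt falls in the Category 5 band.

5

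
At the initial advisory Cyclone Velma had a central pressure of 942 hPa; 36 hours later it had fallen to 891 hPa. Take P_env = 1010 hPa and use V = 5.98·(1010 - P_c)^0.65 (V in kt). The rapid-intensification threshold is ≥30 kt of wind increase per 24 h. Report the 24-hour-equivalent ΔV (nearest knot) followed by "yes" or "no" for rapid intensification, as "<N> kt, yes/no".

V₁: ΔP = 68, V ≈ 5.98 × 68^0.65 ≈ 92.86 kt.
V₂: ΔP = 119, V ≈ 5.98 × 119^0.65 ≈ 133.60 kt.
ΔV over 36 h = 40.74 kt → 24 h equivalent = 40.74 × 24/36 ≈ 27.16 kt.
27 kt < 30 kt ⇒ not rapid intensification.

27 kt, no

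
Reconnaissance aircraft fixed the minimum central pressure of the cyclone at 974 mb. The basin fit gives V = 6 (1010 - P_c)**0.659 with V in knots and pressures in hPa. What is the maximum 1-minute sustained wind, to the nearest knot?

64 kt

ΔP = 1010 − 974 = 36 mb.
36^0.659 ≈ 10.607.
V ≈ 6 × 10.607 ≈ 63.6 kt.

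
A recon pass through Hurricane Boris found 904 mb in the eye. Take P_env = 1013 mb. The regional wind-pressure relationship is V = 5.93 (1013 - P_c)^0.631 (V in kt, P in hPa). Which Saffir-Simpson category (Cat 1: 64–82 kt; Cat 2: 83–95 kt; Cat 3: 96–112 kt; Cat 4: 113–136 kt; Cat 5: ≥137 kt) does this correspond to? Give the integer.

ΔP = 1013 − 904 = 109 mb.
V ≈ 5.93 × 109^0.631 = 5.93 × 19.30 ≈ 114 kt.
114 kt falls in the Category 4 band.

4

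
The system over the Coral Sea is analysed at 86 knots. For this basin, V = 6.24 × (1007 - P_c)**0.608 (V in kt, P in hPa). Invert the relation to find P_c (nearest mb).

932 mb

ΔP = (V / 6.24)^(1/0.608) = (86/6.24)^1.645.
86/6.24 = 13.782; 13.782^1.645 ≈ 74.79 mb.
P_c = 1007 − 74.79 = 932.21 ≈ 932 mb.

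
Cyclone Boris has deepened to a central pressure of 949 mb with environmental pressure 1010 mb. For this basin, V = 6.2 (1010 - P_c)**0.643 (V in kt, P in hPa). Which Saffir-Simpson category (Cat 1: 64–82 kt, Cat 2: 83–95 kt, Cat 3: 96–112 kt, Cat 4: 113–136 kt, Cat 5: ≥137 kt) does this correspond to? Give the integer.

2

ΔP = 1010 − 949 = 61 mb.
V ≈ 6.2 × 61^0.643 = 6.2 × 14.06 ≈ 87 kt.
87 kt falls in the Category 2 band.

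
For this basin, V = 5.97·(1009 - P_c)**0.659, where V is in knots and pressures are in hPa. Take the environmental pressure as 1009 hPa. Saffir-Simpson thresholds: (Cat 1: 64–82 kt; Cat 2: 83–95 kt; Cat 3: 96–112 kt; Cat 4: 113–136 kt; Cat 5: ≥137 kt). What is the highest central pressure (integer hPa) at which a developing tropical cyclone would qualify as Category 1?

Category 1 begins at V = 64 kt.
Required ΔP = (64/5.97)^(1/0.659) = 10.720^1.517 ≈ 36.58 hPa.
P_c ≤ 1009 − 36.58 = 972.42, so the highest integer P_c is 972 hPa.

972 hPa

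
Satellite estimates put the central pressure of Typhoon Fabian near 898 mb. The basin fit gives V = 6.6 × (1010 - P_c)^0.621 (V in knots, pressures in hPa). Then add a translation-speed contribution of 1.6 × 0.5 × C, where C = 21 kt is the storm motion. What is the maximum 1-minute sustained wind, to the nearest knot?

140 kt

ΔP = 1010 − 898 = 112 mb.
112^0.621 ≈ 18.731.
V ≈ 6.6 × 18.731 ≈ 123.6 kt.
Translation term: 1.6 × 0.5 × 21 = 16.8 kt.
Corrected V ≈ 140.4 kt → 140 kt.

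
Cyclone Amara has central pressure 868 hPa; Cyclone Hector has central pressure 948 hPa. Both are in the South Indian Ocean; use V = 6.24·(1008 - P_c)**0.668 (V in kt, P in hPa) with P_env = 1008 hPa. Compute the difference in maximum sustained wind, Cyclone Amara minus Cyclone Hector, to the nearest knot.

73 kt

Cyclone Amara: ΔP = 140; V ≈ 6.24 × 140^0.668 ≈ 169.36 kt.
Cyclone Hector: ΔP = 60; V ≈ 6.24 × 60^0.668 ≈ 96.16 kt.
Difference ≈ 169.36 − 96.16 = 73.20 → 73 kt.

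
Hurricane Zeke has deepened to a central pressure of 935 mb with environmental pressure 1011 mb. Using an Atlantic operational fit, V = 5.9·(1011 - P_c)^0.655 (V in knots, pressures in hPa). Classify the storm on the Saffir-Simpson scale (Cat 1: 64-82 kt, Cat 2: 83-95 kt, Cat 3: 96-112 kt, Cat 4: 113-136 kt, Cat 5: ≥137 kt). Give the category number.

3

ΔP = 1011 − 935 = 76 mb.
V ≈ 5.9 × 76^0.655 = 5.9 × 17.06 ≈ 101 kt.
101 kt falls in the Category 3 band.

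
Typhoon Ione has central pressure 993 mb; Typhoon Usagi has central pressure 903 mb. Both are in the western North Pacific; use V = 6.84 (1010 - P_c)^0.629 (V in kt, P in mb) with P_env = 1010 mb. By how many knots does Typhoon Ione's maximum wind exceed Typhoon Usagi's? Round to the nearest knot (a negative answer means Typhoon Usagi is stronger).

-89 kt

Typhoon Ione: ΔP = 17; V ≈ 6.84 × 17^0.629 ≈ 40.65 kt.
Typhoon Usagi: ΔP = 107; V ≈ 6.84 × 107^0.629 ≈ 129.28 kt.
Difference ≈ 40.65 − 129.28 = -88.63 → -89 kt.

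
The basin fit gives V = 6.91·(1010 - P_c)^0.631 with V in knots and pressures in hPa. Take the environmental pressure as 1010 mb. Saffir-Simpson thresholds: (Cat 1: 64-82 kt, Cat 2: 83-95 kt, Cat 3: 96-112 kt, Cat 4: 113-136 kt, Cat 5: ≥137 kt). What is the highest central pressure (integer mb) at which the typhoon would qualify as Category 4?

Category 4 begins at V = 113 kt.
Required ΔP = (113/6.91)^(1/0.631) = 16.353^1.585 ≈ 83.81 mb.
P_c ≤ 1010 − 83.81 = 926.19, so the highest integer P_c is 926 mb.

926 mb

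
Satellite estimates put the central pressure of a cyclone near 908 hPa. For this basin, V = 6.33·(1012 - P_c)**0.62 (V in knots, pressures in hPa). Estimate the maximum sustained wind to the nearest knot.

113 kt

ΔP = 1012 − 908 = 104 hPa.
104^0.62 ≈ 17.806.
V ≈ 6.33 × 17.806 ≈ 112.7 kt.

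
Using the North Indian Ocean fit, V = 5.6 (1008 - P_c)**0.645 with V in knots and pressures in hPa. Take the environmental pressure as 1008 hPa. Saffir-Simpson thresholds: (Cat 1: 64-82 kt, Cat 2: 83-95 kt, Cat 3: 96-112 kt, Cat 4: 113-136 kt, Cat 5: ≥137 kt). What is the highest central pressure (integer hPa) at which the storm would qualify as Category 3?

926 hPa

Category 3 begins at V = 96 kt.
Required ΔP = (96/5.6)^(1/0.645) = 17.143^1.550 ≈ 81.90 hPa.
P_c ≤ 1008 − 81.90 = 926.10, so the highest integer P_c is 926 hPa.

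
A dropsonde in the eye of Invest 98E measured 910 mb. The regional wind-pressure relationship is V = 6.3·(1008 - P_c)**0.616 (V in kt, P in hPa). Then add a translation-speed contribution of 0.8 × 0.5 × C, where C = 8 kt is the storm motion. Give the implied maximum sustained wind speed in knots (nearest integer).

ΔP = 1008 − 910 = 98 mb.
98^0.616 ≈ 16.850.
V ≈ 6.3 × 16.850 ≈ 106.2 kt.
Translation term: 0.8 × 0.5 × 8 = 3.2 kt.
Corrected V ≈ 109.4 kt → 109 kt.

109 kt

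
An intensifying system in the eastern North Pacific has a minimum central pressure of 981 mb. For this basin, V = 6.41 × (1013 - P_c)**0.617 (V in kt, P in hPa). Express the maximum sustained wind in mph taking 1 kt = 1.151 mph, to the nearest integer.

ΔP = 1013 − 981 = 32 mb.
V ≈ 6.41 × 32^0.617 = 6.41 × 8.486 ≈ 54.392 kt.
54.392 × 1.151 ≈ 62.61 mph → 63 mph.

63 mph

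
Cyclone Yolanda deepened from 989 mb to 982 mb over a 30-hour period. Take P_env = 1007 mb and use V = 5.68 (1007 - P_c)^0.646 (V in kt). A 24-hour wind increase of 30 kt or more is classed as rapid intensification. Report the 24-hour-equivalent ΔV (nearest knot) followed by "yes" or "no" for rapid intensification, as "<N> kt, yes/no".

7 kt, no

V₁: ΔP = 18, V ≈ 5.68 × 18^0.646 ≈ 36.75 kt.
V₂: ΔP = 25, V ≈ 5.68 × 25^0.646 ≈ 45.44 kt.
ΔV over 30 h = 8.69 kt → 24 h equivalent = 8.69 × 24/30 ≈ 6.95 kt.
7 kt < 30 kt ⇒ not rapid intensification.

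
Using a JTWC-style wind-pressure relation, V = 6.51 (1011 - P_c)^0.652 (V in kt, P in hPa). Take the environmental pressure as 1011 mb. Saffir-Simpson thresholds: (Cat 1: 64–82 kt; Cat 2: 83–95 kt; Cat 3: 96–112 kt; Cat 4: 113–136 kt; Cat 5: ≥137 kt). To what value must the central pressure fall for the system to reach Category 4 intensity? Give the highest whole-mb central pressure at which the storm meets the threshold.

Category 4 begins at V = 113 kt.
Required ΔP = (113/6.51)^(1/0.652) = 17.358^1.534 ≈ 79.63 mb.
P_c ≤ 1011 − 79.63 = 931.37, so the highest integer P_c is 931 mb.

931 mb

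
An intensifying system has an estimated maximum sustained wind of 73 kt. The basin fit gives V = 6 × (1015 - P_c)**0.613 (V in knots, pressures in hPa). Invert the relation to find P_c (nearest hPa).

956 hPa

ΔP = (V / 6)^(1/0.613) = (73/6)^1.631.
73/6 = 12.167; 12.167^1.631 ≈ 58.92 hPa.
P_c = 1015 − 58.92 = 956.08 ≈ 956 hPa.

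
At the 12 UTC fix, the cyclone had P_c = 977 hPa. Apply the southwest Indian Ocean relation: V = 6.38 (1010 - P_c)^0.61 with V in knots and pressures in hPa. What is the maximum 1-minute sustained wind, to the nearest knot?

ΔP = 1010 − 977 = 33 hPa.
33^0.61 ≈ 8.439.
V ≈ 6.38 × 8.439 ≈ 53.8 kt.

54 kt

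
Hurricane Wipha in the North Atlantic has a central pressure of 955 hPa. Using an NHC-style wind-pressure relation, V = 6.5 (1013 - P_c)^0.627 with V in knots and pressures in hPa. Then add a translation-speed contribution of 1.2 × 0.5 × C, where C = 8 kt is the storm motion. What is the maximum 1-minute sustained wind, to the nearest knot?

88 kt

ΔP = 1013 − 955 = 58 hPa.
58^0.627 ≈ 12.755.
V ≈ 6.5 × 12.755 ≈ 82.9 kt.
Translation term: 1.2 × 0.5 × 8 = 4.8 kt.
Corrected V ≈ 87.7 kt → 88 kt.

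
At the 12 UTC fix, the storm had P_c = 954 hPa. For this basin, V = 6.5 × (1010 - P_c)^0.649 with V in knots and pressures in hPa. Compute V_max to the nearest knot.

ΔP = 1010 − 954 = 56 hPa.
56^0.649 ≈ 13.632.
V ≈ 6.5 × 13.632 ≈ 88.6 kt.

89 kt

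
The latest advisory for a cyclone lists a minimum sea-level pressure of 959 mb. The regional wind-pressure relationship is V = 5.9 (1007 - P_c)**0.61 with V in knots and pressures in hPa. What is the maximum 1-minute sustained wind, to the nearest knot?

63 kt

ΔP = 1007 − 959 = 48 mb.
48^0.61 ≈ 10.606.
V ≈ 5.9 × 10.606 ≈ 62.6 kt.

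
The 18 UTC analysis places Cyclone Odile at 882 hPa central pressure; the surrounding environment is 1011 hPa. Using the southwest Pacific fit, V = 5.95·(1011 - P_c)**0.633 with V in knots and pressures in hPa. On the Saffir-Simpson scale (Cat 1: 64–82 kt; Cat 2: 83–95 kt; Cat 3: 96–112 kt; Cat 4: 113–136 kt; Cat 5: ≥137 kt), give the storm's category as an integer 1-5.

ΔP = 1011 − 882 = 129 hPa.
V ≈ 5.95 × 129^0.633 = 5.95 × 21.68 ≈ 129 kt.
129 kt falls in the Category 4 band.

4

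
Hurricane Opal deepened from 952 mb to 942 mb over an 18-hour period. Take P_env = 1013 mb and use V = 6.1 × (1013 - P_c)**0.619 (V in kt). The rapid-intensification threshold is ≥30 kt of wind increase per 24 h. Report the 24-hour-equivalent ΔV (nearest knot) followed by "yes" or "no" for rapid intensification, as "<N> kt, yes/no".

V₁: ΔP = 61, V ≈ 6.1 × 61^0.619 ≈ 77.71 kt.
V₂: ΔP = 71, V ≈ 6.1 × 71^0.619 ≈ 85.36 kt.
ΔV over 18 h = 7.65 kt → 24 h equivalent = 7.65 × 24/18 ≈ 10.20 kt.
10 kt < 30 kt ⇒ not rapid intensification.

10 kt, no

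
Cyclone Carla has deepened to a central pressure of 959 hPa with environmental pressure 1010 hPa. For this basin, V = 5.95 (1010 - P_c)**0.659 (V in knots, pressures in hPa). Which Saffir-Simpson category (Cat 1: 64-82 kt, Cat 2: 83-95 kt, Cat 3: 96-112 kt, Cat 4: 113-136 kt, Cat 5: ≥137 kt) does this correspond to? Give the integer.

ΔP = 1010 − 959 = 51 hPa.
V ≈ 5.95 × 51^0.659 = 5.95 × 13.34 ≈ 79 kt.
79 kt falls in the Category 1 band.

1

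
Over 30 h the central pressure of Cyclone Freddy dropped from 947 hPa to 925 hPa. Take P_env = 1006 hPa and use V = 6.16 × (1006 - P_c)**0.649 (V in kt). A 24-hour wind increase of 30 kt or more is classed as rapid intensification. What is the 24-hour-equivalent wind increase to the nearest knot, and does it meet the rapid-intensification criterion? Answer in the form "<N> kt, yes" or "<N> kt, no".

V₁: ΔP = 59, V ≈ 6.16 × 59^0.649 ≈ 86.87 kt.
V₂: ΔP = 81, V ≈ 6.16 × 81^0.649 ≈ 106.71 kt.
ΔV over 30 h = 19.84 kt → 24 h equivalent = 19.84 × 24/30 ≈ 15.87 kt.
16 kt < 30 kt ⇒ not rapid intensification.

16 kt, no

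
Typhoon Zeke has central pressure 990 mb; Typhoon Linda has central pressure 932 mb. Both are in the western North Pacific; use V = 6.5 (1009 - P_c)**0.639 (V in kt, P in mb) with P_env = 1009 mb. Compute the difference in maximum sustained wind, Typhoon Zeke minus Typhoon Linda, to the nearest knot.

-62 kt

Typhoon Zeke: ΔP = 19; V ≈ 6.5 × 19^0.639 ≈ 42.66 kt.
Typhoon Linda: ΔP = 77; V ≈ 6.5 × 77^0.639 ≈ 104.32 kt.
Difference ≈ 42.66 − 104.32 = -61.66 → -62 kt.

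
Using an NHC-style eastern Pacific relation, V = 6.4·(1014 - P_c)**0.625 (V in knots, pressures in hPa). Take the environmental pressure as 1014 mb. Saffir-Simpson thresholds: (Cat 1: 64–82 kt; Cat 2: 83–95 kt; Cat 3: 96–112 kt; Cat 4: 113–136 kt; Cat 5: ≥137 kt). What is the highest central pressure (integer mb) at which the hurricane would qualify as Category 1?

974 mb

Category 1 begins at V = 64 kt.
Required ΔP = (64/6.4)^(1/0.625) = 10.000^1.600 ≈ 39.81 mb.
P_c ≤ 1014 − 39.81 = 974.19, so the highest integer P_c is 974 mb.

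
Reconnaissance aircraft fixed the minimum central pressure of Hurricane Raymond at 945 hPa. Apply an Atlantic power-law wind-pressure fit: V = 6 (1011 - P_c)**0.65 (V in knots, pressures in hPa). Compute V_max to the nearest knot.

91 kt

ΔP = 1011 − 945 = 66 hPa.
66^0.65 ≈ 15.230.
V ≈ 6 × 15.230 ≈ 91.4 kt.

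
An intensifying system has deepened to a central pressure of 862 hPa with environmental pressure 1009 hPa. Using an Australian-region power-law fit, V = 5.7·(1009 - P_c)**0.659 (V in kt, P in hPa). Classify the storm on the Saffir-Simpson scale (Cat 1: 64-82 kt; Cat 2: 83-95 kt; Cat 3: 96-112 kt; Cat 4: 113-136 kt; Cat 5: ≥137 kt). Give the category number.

ΔP = 1009 − 862 = 147 hPa.
V ≈ 5.7 × 147^0.659 = 5.7 × 26.81 ≈ 153 kt.
153 kt falls in the Category 5 band.

5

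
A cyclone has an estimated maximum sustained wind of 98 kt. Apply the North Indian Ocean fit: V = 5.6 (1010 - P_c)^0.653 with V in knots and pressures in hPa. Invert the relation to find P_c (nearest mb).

930 mb

ΔP = (V / 5.6)^(1/0.653) = (98/5.6)^1.531.
98/5.6 = 17.500; 17.500^1.531 ≈ 80.09 mb.
P_c = 1010 − 80.09 = 929.91 ≈ 930 mb.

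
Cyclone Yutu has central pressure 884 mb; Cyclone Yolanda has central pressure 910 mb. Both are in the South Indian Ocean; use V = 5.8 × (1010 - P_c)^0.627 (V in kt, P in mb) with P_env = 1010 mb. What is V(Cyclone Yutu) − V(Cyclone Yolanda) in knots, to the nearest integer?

16 kt

Cyclone Yutu: ΔP = 126; V ≈ 5.8 × 126^0.627 ≈ 120.33 kt.
Cyclone Yolanda: ΔP = 100; V ≈ 5.8 × 100^0.627 ≈ 104.09 kt.
Difference ≈ 120.33 − 104.09 = 16.24 → 16 kt.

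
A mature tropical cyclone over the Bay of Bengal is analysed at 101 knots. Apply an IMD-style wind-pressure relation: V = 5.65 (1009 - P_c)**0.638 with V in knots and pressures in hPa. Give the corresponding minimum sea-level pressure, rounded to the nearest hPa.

917 hPa

ΔP = (V / 5.65)^(1/0.638) = (101/5.65)^1.567.
101/5.65 = 17.876; 17.876^1.567 ≈ 91.79 hPa.
P_c = 1009 − 91.79 = 917.21 ≈ 917 hPa.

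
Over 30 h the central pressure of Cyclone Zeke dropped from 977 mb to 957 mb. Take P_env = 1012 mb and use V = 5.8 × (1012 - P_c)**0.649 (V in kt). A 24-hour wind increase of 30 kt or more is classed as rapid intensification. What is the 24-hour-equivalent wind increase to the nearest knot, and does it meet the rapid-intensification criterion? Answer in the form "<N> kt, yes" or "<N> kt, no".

V₁: ΔP = 35, V ≈ 5.8 × 35^0.649 ≈ 58.28 kt.
V₂: ΔP = 55, V ≈ 5.8 × 55^0.649 ≈ 78.15 kt.
ΔV over 30 h = 19.87 kt → 24 h equivalent = 19.87 × 24/30 ≈ 15.90 kt.
16 kt < 30 kt ⇒ not rapid intensification.

16 kt, no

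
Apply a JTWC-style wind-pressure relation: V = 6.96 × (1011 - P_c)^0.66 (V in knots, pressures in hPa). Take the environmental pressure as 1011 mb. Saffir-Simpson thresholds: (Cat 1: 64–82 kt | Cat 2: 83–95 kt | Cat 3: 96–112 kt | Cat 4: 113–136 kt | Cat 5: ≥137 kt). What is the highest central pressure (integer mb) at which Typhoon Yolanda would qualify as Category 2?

Category 2 begins at V = 83 kt.
Required ΔP = (83/6.96)^(1/0.66) = 11.925^1.515 ≈ 42.76 mb.
P_c ≤ 1011 − 42.76 = 968.24, so the highest integer P_c is 968 mb.

968 mb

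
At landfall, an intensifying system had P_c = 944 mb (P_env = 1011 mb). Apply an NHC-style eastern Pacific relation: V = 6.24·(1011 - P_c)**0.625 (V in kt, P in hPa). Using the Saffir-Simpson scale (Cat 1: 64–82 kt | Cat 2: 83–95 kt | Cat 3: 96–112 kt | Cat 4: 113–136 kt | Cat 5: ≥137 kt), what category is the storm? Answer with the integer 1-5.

2

ΔP = 1011 − 944 = 67 mb.
V ≈ 6.24 × 67^0.625 = 6.24 × 13.85 ≈ 86 kt.
86 kt falls in the Category 2 band.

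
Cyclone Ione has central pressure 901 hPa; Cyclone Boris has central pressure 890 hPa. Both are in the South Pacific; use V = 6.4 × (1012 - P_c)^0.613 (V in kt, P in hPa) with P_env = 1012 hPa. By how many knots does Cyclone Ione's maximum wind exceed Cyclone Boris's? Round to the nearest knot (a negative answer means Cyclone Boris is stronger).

-7 kt

Cyclone Ione: ΔP = 111; V ≈ 6.4 × 111^0.613 ≈ 114.81 kt.
Cyclone Boris: ΔP = 122; V ≈ 6.4 × 122^0.613 ≈ 121.65 kt.
Difference ≈ 114.81 − 121.65 = -6.84 → -7 kt.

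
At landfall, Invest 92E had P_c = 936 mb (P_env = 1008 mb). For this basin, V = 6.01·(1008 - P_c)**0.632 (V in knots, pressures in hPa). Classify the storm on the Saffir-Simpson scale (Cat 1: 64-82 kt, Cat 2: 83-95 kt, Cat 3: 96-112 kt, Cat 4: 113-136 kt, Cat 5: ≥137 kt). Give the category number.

ΔP = 1008 − 936 = 72 mb.
V ≈ 6.01 × 72^0.632 = 6.01 × 14.92 ≈ 90 kt.
90 kt falls in the Category 2 band.

2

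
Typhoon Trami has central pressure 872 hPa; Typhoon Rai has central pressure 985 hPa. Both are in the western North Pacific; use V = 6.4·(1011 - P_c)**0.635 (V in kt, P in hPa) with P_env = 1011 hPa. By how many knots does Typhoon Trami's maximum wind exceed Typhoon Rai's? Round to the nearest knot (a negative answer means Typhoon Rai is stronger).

96 kt

Typhoon Trami: ΔP = 139; V ≈ 6.4 × 139^0.635 ≈ 146.89 kt.
Typhoon Rai: ΔP = 26; V ≈ 6.4 × 26^0.635 ≈ 50.66 kt.
Difference ≈ 146.89 − 50.66 = 96.23 → 96 kt.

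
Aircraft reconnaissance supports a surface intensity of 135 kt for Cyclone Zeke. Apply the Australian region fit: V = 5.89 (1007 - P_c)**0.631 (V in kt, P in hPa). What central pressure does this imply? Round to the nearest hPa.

864 hPa

ΔP = (V / 5.89)^(1/0.631) = (135/5.89)^1.585.
135/5.89 = 22.920; 22.920^1.585 ≈ 143.11 hPa.
P_c = 1007 − 143.11 = 863.89 ≈ 864 hPa.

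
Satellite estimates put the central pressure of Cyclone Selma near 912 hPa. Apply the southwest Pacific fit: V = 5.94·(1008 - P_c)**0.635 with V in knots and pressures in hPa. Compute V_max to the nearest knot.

ΔP = 1008 − 912 = 96 hPa.
96^0.635 ≈ 18.144.
V ≈ 5.94 × 18.144 ≈ 107.8 kt.

108 kt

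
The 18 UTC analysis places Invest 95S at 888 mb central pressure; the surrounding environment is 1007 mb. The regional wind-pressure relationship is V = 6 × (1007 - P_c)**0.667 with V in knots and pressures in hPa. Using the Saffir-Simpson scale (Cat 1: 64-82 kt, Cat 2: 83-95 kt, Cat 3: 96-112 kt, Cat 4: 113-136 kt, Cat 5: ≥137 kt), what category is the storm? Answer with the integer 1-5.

ΔP = 1007 − 888 = 119 mb.
V ≈ 6 × 119^0.667 = 6 × 24.23 ≈ 145 kt.
145 kt falls in the Category 5 band.

5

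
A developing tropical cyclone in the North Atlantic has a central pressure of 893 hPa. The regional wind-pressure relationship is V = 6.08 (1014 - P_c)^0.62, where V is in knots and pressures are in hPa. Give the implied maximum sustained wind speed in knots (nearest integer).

ΔP = 1014 − 893 = 121 hPa.
121^0.62 ≈ 19.558.
V ≈ 6.08 × 19.558 ≈ 118.9 kt.

119 kt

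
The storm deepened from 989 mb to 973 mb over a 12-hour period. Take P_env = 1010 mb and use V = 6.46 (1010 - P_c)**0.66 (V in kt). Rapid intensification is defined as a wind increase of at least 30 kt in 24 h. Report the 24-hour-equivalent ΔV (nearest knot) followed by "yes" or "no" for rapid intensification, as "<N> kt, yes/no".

44 kt, yes

V₁: ΔP = 21, V ≈ 6.46 × 21^0.66 ≈ 48.18 kt.
V₂: ΔP = 37, V ≈ 6.46 × 37^0.66 ≈ 70.02 kt.
ΔV over 12 h = 21.84 kt → 24 h equivalent = 21.84 × 24/12 ≈ 43.68 kt.
44 kt ≥ 30 kt ⇒ rapid intensification.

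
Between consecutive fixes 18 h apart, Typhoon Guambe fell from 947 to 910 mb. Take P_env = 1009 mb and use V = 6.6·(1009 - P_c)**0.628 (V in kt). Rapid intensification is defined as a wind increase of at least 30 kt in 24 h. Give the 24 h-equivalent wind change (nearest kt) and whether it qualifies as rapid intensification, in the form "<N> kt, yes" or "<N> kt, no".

V₁: ΔP = 62, V ≈ 6.6 × 62^0.628 ≈ 88.14 kt.
V₂: ΔP = 99, V ≈ 6.6 × 99^0.628 ≈ 118.25 kt.
ΔV over 18 h = 30.11 kt → 24 h equivalent = 30.11 × 24/18 ≈ 40.15 kt.
40 kt ≥ 30 kt ⇒ rapid intensification.

40 kt, yes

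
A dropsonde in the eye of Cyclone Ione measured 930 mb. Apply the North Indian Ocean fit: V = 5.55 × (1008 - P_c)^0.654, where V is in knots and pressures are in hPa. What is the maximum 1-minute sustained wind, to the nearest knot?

96 kt

ΔP = 1008 − 930 = 78 mb.
78^0.654 ≈ 17.275.
V ≈ 5.55 × 17.275 ≈ 95.9 kt.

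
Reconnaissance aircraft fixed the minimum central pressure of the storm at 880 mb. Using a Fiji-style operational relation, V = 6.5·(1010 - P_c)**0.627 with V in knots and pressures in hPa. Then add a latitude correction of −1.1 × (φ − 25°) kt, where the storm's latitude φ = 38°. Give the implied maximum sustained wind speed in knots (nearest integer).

ΔP = 1010 − 880 = 130 mb.
130^0.627 ≈ 21.156.
V ≈ 6.5 × 21.156 ≈ 137.5 kt.
Latitude correction: −1.1 × (38 − 25) = -14.3 kt.
Corrected V ≈ 123.2 kt → 123 kt.

123 kt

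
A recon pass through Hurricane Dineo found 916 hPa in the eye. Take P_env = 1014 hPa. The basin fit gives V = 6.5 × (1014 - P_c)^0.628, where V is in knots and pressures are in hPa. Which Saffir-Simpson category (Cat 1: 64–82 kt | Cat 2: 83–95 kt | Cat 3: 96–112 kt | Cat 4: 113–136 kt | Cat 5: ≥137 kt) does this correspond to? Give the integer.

4

ΔP = 1014 − 916 = 98 hPa.
V ≈ 6.5 × 98^0.628 = 6.5 × 17.80 ≈ 116 kt.
116 kt falls in the Category 4 band.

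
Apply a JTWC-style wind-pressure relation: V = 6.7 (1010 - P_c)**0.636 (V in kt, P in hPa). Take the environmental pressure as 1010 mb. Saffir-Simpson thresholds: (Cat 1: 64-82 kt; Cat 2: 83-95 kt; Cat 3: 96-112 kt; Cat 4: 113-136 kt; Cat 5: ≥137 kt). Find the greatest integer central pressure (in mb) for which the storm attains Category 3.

944 mb

Category 3 begins at V = 96 kt.
Required ΔP = (96/6.7)^(1/0.636) = 14.328^1.572 ≈ 65.75 mb.
P_c ≤ 1010 − 65.75 = 944.25, so the highest integer P_c is 944 mb.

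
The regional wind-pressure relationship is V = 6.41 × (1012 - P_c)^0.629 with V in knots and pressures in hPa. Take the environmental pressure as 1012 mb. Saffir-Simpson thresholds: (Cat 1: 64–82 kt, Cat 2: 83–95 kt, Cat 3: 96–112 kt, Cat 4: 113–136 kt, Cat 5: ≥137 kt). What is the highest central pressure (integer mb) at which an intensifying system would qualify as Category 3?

938 mb

Category 3 begins at V = 96 kt.
Required ΔP = (96/6.41)^(1/0.629) = 14.977^1.590 ≈ 73.91 mb.
P_c ≤ 1012 − 73.91 = 938.09, so the highest integer P_c is 938 mb.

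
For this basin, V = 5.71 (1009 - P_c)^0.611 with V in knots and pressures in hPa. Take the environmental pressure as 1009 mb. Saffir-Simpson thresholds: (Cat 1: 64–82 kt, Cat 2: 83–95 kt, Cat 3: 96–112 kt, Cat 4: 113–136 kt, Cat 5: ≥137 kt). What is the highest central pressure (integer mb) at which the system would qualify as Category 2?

929 mb

Category 2 begins at V = 83 kt.
Required ΔP = (83/5.71)^(1/0.611) = 14.536^1.637 ≈ 79.90 mb.
P_c ≤ 1009 − 79.90 = 929.10, so the highest integer P_c is 929 mb.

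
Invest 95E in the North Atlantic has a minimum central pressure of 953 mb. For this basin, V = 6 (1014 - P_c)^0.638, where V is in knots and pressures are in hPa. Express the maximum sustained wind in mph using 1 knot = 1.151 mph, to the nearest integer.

95 mph

ΔP = 1014 − 953 = 61 mb.
V ≈ 6 × 61^0.638 = 6 × 13.773 ≈ 82.640 kt.
82.640 × 1.151 ≈ 95.12 mph → 95 mph.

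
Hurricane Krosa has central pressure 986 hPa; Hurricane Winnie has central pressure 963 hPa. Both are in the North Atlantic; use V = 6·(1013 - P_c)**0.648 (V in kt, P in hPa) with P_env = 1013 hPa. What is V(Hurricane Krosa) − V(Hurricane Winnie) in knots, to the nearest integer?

-25 kt

Hurricane Krosa: ΔP = 27; V ≈ 6 × 27^0.648 ≈ 50.78 kt.
Hurricane Winnie: ΔP = 50; V ≈ 6 × 50^0.648 ≈ 75.70 kt.
Difference ≈ 50.78 − 75.70 = -24.92 → -25 kt.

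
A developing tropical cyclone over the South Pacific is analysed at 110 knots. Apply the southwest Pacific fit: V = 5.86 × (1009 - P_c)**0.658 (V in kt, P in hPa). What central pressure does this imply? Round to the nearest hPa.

923 hPa

ΔP = (V / 5.86)^(1/0.658) = (110/5.86)^1.520.
110/5.86 = 18.771; 18.771^1.520 ≈ 86.18 hPa.
P_c = 1009 − 86.18 = 922.82 ≈ 923 hPa.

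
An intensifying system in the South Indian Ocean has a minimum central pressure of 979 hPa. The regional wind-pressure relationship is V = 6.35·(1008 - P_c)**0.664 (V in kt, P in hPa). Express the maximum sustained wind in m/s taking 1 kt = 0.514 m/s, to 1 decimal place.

30.5 m/s

ΔP = 1008 − 979 = 29 hPa.
V ≈ 6.35 × 29^0.664 = 6.35 × 9.355 ≈ 59.403 kt.
59.403 × 0.514 ≈ 30.53 m/s → 30.5 m/s.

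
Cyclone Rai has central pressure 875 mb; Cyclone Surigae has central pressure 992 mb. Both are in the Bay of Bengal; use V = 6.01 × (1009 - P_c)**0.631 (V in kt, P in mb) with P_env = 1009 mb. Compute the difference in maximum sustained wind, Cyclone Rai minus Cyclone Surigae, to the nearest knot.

96 kt

Cyclone Rai: ΔP = 134; V ≈ 6.01 × 134^0.631 ≈ 132.15 kt.
Cyclone Surigae: ΔP = 17; V ≈ 6.01 × 17^0.631 ≈ 35.92 kt.
Difference ≈ 132.15 − 35.92 = 96.23 → 96 kt.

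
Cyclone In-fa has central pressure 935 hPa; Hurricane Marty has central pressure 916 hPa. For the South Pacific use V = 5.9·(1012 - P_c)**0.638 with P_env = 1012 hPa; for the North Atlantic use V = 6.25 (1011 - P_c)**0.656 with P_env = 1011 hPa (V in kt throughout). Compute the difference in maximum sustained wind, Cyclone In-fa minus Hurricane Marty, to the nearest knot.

Cyclone In-fa: ΔP = 77; V ≈ 5.9 × 77^0.638 ≈ 94.28 kt.
Hurricane Marty: ΔP = 95; V ≈ 6.25 × 95^0.656 ≈ 123.96 kt.
Difference ≈ 94.28 − 123.96 = -29.68 → -30 kt.

-30 kt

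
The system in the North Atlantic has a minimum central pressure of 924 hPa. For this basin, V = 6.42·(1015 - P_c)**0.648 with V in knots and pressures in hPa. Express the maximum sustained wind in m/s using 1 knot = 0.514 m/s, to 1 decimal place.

61.4 m/s

ΔP = 1015 − 924 = 91 hPa.
V ≈ 6.42 × 91^0.648 = 6.42 × 18.598 ≈ 119.397 kt.
119.397 × 0.514 ≈ 61.37 m/s → 61.4 m/s.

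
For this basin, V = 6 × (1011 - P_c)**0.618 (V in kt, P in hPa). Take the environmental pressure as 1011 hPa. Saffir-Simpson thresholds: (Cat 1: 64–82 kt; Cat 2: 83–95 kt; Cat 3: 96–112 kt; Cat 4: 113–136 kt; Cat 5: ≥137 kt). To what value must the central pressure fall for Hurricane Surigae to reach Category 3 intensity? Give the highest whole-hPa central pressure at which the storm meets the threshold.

Category 3 begins at V = 96 kt.
Required ΔP = (96/6)^(1/0.618) = 16.000^1.618 ≈ 88.80 hPa.
P_c ≤ 1011 − 88.80 = 922.20, so the highest integer P_c is 922 hPa.

922 hPa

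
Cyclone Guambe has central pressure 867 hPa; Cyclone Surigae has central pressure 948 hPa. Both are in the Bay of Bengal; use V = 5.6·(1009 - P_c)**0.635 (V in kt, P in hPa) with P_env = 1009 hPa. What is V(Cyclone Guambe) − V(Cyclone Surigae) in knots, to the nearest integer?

Cyclone Guambe: ΔP = 142; V ≈ 5.6 × 142^0.635 ≈ 130.28 kt.
Cyclone Surigae: ΔP = 61; V ≈ 5.6 × 61^0.635 ≈ 76.19 kt.
Difference ≈ 130.28 − 76.19 = 54.09 → 54 kt.

54 kt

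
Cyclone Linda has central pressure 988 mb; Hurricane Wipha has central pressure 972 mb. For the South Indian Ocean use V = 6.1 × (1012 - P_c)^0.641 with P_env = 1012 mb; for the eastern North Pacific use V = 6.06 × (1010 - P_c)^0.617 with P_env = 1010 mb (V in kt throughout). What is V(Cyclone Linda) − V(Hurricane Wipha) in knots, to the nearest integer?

-10 kt

Cyclone Linda: ΔP = 24; V ≈ 6.1 × 24^0.641 ≈ 46.78 kt.
Hurricane Wipha: ΔP = 38; V ≈ 6.06 × 38^0.617 ≈ 57.17 kt.
Difference ≈ 46.78 − 57.17 = -10.39 → -10 kt.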